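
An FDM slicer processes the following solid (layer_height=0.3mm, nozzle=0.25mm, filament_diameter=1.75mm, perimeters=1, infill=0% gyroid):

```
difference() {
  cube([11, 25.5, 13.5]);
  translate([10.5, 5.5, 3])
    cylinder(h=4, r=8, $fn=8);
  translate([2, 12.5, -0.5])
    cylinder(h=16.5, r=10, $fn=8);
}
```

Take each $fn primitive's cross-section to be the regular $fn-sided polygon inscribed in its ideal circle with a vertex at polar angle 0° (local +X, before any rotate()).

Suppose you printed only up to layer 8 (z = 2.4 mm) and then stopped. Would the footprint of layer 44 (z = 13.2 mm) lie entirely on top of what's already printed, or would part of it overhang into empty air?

entirely on top

Compare the two slices. At z = 2.4: the cube (footprint 11×25.5) is included at this height (area 280.50 mm²); the cylinder at (10.5, 5.5) is not intersected at this z (z outside [3, 7]); the cylinder at (2, 12.5): section is a regular 8-gon, circumradius r=10 (area = (8/2)·10.000²·sin(360°/8) = 282.84 mm²); After the difference (first − rest): starting from the 11×25.5 cube (280.50 mm²), the r=10 cylinder at (2, 12.5) partially overlaps it — only the 177.35 mm² overlap (of its 282.84 mm²) is removed, clipping the outline — area = 103.15 mm². At z = 13.2: the 11×25.5 cube contributes its full rectangle (area 280.50 mm²); the cylinder at (10.5, 5.5) does not reach this height (z outside [3, 7]); the r=10 cylinder at (2, 12.5) contributes a regular 8-gon of circumradius 10 (area = (8/2)·10.000²·sin(360°/8) = 282.84 mm²); Subtracting the remaining from the first: starting from the 11×25.5 cube (280.50 mm²), the r=10 cylinder at (2, 12.5) partially overlaps it — only the 177.35 mm² overlap (of its 282.84 mm²) is removed, clipping the outline — area = 103.15 mm². Checking containment: the cross-section at z = 13.2 is a subset of the cross-section at z = 2.4.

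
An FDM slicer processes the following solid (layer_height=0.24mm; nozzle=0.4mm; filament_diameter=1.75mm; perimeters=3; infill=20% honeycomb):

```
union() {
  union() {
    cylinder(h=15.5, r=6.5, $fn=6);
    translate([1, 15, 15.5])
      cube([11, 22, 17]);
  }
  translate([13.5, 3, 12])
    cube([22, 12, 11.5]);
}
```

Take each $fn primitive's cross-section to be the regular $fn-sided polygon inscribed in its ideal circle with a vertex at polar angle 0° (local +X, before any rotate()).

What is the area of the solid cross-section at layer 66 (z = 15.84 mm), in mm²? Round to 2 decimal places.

506.00 mm²

At z = 15.84 mm: the cylinder is absent (z outside [0, 15.5]); the cube at (1, 15) (footprint 11×22) is included at this height (area 242.00 mm²); Taking the union: only the 11×22 cube at (1, 15) is present, so the union is just that shape — area = 242.00 mm²; the 22×12 cube at (13.5, 3) contributes its full rectangle (area 264.00 mm²); Taking the union: the 2 present regions are separate (no shared area or edge), so areas and boundary lengths simply add and each stays a separate island — area = 506.00 mm². Overall, the cross-section has 2 separate islands. Net area = 506.00 mm².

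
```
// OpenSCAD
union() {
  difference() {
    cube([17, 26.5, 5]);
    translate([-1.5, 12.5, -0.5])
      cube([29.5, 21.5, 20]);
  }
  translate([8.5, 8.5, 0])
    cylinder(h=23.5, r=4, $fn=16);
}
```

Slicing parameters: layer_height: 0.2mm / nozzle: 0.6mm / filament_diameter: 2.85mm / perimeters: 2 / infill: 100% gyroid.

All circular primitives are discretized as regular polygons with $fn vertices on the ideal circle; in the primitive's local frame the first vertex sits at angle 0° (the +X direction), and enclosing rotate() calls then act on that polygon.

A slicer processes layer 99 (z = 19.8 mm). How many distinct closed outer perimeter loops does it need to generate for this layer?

At z = 19.8 mm: the cube does not reach this height (z outside [0, 5]); the cube at (-1.5, 12.5) is absent (z outside [-0.5, 19.5]); Subtracting the remaining from the first: the first operand is absent here, so nothing remains; the cylinder at (8.5, 8.5): section is a regular 16-gon, circumradius r=4; Merging all regions: only the r=4 cylinder at (8.5, 8.5) is present, so the union is just that shape — 1 connected region. The result has 1 disconnected region.

1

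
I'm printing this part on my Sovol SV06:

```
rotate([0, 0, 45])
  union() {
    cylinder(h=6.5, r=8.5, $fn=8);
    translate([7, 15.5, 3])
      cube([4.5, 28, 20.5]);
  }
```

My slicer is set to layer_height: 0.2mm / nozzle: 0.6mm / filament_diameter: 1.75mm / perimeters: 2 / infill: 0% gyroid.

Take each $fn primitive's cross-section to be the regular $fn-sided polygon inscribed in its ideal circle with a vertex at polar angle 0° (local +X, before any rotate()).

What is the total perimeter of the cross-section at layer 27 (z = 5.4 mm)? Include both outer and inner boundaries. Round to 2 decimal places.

117.04 mm

At z = 5.4 mm: the cylinder: section is a regular 8-gon, circumradius r=8.5 (perimeter = 2·8·8.500·sin(180°/8) = 52.04 mm); the cube at (7, 15.5) is present — its section is the full 4.5×28 rectangle (perimeter 65.00 mm); Combining (union): the 2 present regions are separate (no shared area or edge), so areas and boundary lengths simply add and each stays a separate island — boundary = 117.04 mm; (whole slice rotated 45° about Z — lengths, areas and connectivity unchanged). Overall, the cross-section has 2 separate islands. Total boundary length (outer) = 117.04 mm.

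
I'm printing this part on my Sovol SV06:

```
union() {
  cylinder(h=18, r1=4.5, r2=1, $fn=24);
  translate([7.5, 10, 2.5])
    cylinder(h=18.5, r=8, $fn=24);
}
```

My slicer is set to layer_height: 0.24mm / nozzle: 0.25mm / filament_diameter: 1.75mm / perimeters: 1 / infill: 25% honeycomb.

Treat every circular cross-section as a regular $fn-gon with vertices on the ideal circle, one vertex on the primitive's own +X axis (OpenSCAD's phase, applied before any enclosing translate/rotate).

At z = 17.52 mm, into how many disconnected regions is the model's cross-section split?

2

At z = 17.52 mm: the cone: at t=0.973 of its height the radius interpolates to r₁+(r₂−r₁)t = 1.093, giving a regular 24-gon of that circumradius; the r=8 cylinder at (7.5, 10) gives a regular 24-gon of circumradius 8 (constant along its height); Combining (union): the 2 present regions are separate (no shared area or edge), so areas and boundary lengths simply add and each stays a separate island — 2 connected regions. The result has 2 disconnected regions.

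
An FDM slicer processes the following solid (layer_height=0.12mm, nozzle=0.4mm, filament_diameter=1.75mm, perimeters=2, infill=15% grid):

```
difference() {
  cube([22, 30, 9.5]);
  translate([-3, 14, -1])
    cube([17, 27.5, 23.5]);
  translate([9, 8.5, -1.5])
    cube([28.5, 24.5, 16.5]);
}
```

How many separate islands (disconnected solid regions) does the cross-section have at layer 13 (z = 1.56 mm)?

At z = 1.56 mm: the 22×30 cube contributes its full rectangle; the cube at (-3, 14) (footprint 17×27.5) is included at this height; the 28.5×24.5 cube at (9, 8.5) contributes its full rectangle; Taking the first minus the rest: starting from the 22×30 cube, the 17×27.5 cube at (-3, 14) partially overlaps it — only the 224.00 mm² overlap (of its 467.50 mm²) is removed, clipping the outline; the 28.5×24.5 cube at (9, 8.5) partially overlaps it — only the 199.50 mm² overlap (of its 698.25 mm²) is removed, clipping the outline — 1 connected region. Overall, the cross-section is a single solid region. Island count = 1.

1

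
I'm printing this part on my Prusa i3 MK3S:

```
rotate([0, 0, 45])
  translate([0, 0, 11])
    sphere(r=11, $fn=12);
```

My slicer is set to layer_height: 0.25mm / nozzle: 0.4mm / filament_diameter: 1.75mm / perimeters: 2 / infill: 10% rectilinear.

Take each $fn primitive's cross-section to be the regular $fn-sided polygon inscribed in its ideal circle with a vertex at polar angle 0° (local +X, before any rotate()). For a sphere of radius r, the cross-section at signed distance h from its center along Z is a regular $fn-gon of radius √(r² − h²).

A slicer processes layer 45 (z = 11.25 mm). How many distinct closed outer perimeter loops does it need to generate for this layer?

1

At z = 11.25 mm: the sphere: section is a regular 12-gon, circumradius = √(r²−h²) = √(11²−0.25²) = 10.997; (rotated 45° about Z; rotation is an isometry so areas/perimeters/island counts are preserved). The result has 1 disconnected region.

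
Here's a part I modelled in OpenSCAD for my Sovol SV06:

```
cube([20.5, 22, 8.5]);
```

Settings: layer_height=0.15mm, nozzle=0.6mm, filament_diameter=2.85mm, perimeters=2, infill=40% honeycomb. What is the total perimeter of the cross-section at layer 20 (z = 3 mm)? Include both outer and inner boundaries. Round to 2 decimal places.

At z = 3 mm: the cube is present — its section is the full 20.5×22 rectangle (perimeter 85.00 mm). Overall, the cross-section is a single solid region. Total boundary length (outer) = 85.00 mm.

85.00 mm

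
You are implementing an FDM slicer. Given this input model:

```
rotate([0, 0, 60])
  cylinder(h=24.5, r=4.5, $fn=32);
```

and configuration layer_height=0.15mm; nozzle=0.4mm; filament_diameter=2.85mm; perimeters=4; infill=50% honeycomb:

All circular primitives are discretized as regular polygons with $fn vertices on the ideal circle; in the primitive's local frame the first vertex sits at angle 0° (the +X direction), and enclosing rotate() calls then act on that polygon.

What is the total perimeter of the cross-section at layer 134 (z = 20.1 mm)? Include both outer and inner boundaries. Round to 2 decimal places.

28.23 mm

At z = 20.1 mm: the r=4.5 cylinder contributes a regular 32-gon of circumradius 4.5 (perimeter = 2·32·4.500·sin(180°/32) = 28.23 mm); (whole slice rotated 60° about Z — lengths, areas and connectivity unchanged). Overall, the cross-section is a single solid region. Total boundary length (outer) = 28.23 mm.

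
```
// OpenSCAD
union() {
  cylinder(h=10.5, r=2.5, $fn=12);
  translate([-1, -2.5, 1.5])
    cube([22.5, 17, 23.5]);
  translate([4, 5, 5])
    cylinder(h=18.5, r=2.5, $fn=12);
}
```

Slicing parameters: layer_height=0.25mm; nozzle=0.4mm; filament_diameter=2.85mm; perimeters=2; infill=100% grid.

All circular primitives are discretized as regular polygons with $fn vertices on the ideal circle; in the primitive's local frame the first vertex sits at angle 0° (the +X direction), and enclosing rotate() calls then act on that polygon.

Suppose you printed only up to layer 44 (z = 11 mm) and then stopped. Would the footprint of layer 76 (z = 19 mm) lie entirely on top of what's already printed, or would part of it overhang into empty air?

Compare the two slices. At z = 11: the cylinder does not reach this height (z outside [0, 10.5]); the cube at (-1, -2.5) (footprint 22.5×17) is included at this height (area 382.50 mm²); the r=2.5 cylinder at (4, 5) contributes a regular 12-gon of circumradius 2.5 (area = (12/2)·2.500²·sin(360°/12) = 18.75 mm²); Merging all regions: the r=2.5 cylinder at (4, 5) lies entirely inside the 22.5×17 cube at (-1, -2.5), so the union is just the 22.5×17 cube at (-1, -2.5) — area = 382.50 mm². At z = 19: the cylinder does not reach this height (z outside [0, 10.5]); the cube at (-1, -2.5) is present — its section is the full 22.5×17 rectangle (area 382.50 mm²); the r=2.5 cylinder at (4, 5) gives a regular 12-gon of circumradius 2.5 (constant along its height) (area = (12/2)·2.500²·sin(360°/12) = 18.75 mm²); Combining (union): the r=2.5 cylinder at (4, 5) lies entirely inside the 22.5×17 cube at (-1, -2.5), so the union is just the 22.5×17 cube at (-1, -2.5) — area = 382.50 mm². Checking containment: the cross-section at z = 19 is a subset of the cross-section at z = 11.

entirely on top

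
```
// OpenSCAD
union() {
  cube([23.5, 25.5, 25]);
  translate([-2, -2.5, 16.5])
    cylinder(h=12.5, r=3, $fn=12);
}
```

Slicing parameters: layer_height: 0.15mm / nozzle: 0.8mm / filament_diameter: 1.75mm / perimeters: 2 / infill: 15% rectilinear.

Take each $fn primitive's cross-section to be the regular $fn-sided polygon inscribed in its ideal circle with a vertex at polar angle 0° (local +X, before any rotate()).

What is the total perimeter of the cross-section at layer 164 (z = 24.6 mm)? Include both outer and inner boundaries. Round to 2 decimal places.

At z = 24.6 mm: the 23.5×25.5 cube contributes its full rectangle (perimeter 98.00 mm); the r=3 cylinder at (-2, -2.5) contributes a regular 12-gon of circumradius 3 (perimeter = 2·12·3.000·sin(180°/12) = 18.63 mm); Combining (union): the 2 present regions are separate (no shared area or edge), so areas and boundary lengths simply add and each stays a separate island — boundary = 116.63 mm. Overall, the cross-section has 2 separate islands. Total boundary length (outer) = 116.63 mm.

116.63 mm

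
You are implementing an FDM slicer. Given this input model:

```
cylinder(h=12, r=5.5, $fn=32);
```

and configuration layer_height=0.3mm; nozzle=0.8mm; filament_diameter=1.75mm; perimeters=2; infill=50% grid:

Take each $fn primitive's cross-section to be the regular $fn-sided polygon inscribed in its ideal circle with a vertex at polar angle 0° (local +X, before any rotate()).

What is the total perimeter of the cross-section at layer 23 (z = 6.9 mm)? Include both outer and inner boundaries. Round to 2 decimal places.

At z = 6.9 mm: the cylinder: section is a regular 32-gon, circumradius r=5.5 (perimeter = 2·32·5.500·sin(180°/32) = 34.50 mm). Overall, the cross-section is a single solid region. Total boundary length (outer) = 34.50 mm.

34.50 mm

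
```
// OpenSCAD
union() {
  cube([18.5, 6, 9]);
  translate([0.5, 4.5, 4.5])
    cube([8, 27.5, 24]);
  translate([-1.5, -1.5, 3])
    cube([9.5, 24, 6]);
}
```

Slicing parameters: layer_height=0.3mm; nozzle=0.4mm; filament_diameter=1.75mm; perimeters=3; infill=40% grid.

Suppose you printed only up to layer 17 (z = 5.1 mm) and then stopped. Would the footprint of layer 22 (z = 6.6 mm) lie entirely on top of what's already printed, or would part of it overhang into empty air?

entirely on top

Compare the two slices. At z = 5.1: the 18.5×6 cube contributes its full rectangle (area 111.00 mm²); the 8×27.5 cube at (0.5, 4.5) contributes its full rectangle (area 220.00 mm²); the 9.5×24 cube at (-1.5, -1.5) contributes its full rectangle (area 228.00 mm²); Combining (union): the regions partially overlap — summed areas 559.00 mm² minus the doubly-counted overlap 183.75 mm² gives 375.25 mm² — area = 375.25 mm². At z = 6.6: the cube is present — its section is the full 18.5×6 rectangle (area 111.00 mm²); the cube at (0.5, 4.5) is present — its section is the full 8×27.5 rectangle (area 220.00 mm²); the cube at (-1.5, -1.5) (footprint 9.5×24) is included at this height (area 228.00 mm²); Taking the union: the regions partially overlap — summed areas 559.00 mm² minus the doubly-counted overlap 183.75 mm² gives 375.25 mm² — area = 375.25 mm². Checking containment: the cross-section at z = 6.6 is a subset of the cross-section at z = 5.1.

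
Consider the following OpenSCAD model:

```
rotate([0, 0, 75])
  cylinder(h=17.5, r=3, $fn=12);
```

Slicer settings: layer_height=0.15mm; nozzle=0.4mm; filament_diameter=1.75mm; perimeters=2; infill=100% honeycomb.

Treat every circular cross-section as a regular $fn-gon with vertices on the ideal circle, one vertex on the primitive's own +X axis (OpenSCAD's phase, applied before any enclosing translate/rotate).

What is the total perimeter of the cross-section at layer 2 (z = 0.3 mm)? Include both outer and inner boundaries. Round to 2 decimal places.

18.63 mm

At z = 0.3 mm: the r=3 cylinder gives a regular 12-gon of circumradius 3 (constant along its height) (perimeter = 2·12·3.000·sin(180°/12) = 18.63 mm); (whole slice rotated 75° about Z — lengths, areas and connectivity unchanged). Overall, the cross-section is a single solid region. Total boundary length (outer) = 18.63 mm.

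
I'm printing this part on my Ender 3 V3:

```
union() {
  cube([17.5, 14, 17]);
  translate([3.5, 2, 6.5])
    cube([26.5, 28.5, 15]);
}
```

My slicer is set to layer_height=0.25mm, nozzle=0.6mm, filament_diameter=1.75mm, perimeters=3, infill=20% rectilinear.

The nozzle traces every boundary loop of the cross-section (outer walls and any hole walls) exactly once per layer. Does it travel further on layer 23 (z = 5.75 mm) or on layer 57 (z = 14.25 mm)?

Layer 23 (z = 5.75): the 17.5×14 cube contributes its full rectangle (perimeter 63.00 mm); the cube at (3.5, 2) is not intersected at this z (z outside [6.5, 21.5]); Taking the union: only the 17.5×14 cube is present, so the union is just that shape — boundary = 63.00 mm. So its perimeter = 63.00 mm. Layer 57 (z = 14.25): the cube (footprint 17.5×14) is included at this height (perimeter 63.00 mm); the cube at (3.5, 2) is present — its section is the full 26.5×28.5 rectangle (perimeter 110.00 mm); Taking the union: the regions partially overlap (shared area 168.00 mm²), so the edge portions inside another operand are dropped and the merged outline is re-measured after clipping — boundary = 121.00 mm. So its perimeter = 121.00 mm. Layer 57 is larger (121.00 vs 63.00 mm).

layer 57 (z = 14.25 mm)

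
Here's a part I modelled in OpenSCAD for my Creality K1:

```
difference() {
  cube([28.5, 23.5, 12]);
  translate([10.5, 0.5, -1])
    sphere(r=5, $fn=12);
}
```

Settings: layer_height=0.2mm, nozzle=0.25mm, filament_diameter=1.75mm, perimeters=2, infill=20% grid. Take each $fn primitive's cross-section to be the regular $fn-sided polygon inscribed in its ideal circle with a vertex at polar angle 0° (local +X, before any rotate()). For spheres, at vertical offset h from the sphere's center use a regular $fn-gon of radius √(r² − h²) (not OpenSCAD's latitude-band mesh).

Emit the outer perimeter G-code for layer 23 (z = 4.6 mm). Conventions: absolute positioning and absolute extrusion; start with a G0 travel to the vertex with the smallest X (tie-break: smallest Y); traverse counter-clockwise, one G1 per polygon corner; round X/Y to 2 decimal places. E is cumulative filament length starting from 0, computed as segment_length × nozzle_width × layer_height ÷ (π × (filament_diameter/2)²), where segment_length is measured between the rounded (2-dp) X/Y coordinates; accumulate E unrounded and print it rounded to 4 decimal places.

At z = 4.6 mm: the cube is present — its section is the full 28.5×23.5 rectangle; the sphere at (10.5, 0.5) is not intersected at this z (|z−center|=5.600 > r=5); Taking the first minus the rest: none of the subtracted shapes is present at this height, so the 28.5×23.5 cube is unchanged — 1 connected region. The outline is a single polygon with 4 vertices. Extrusion per mm of travel: 0.25 × 0.2 / (π × 0.875²) = 0.020788. Accumulating E over each segment gives final E = 2.1619.

G0 X0.00 Y0.00 Z4.60
G1 X28.50 Y0.00 E0.5924
G1 X28.50 Y23.50 E1.0810
G1 X0.00 Y23.50 E1.6734
G1 X0.00 Y0.00 E2.1619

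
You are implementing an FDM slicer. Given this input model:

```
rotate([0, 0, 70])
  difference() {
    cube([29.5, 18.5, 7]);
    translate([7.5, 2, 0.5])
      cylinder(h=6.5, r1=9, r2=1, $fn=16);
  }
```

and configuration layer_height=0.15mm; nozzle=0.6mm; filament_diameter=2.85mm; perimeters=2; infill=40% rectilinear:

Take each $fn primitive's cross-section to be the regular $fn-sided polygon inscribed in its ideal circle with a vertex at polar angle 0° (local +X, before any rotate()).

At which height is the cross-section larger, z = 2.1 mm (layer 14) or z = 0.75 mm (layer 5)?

Layer 14 (z = 2.1): the cube is present — its section is the full 29.5×18.5 rectangle (area 545.75 mm²); the cone at (7.5, 2): at t=0.246 of its height the radius interpolates to r₁+(r₂−r₁)t = 7.031, giving a regular 16-gon of that circumradius (area = (16/2)·7.031²·sin(360°/16) = 151.33 mm²); Taking the first minus the rest: starting from the 29.5×18.5 cube (545.75 mm²), the cone at (7.5, 2) partially overlaps it — only the 102.99 mm² overlap (of its 151.33 mm²) is removed, clipping the outline — area = 442.76 mm²; (whole slice rotated 70° about Z — lengths, areas and connectivity unchanged). So its area = 442.76 mm². Layer 5 (z = 0.75): the cube is present — its section is the full 29.5×18.5 rectangle (area 545.75 mm²); the cone at (7.5, 2) (r1=9→r2=1) has section circumradius 8.692 here — a regular 16-gon (area = (16/2)·8.692²·sin(360°/16) = 231.31 mm²); After the difference (first − rest): starting from the 29.5×18.5 cube (545.75 mm²), the cone at (7.5, 2) partially overlaps it — only the 144.57 mm² overlap (of its 231.31 mm²) is removed, clipping the outline — area = 401.18 mm²; (rotated 70° about Z; rotation is an isometry so areas/perimeters/island counts are preserved). So its area = 401.18 mm². Layer 14 is larger (442.76 vs 401.18 mm²).

layer 14 (z = 2.1 mm)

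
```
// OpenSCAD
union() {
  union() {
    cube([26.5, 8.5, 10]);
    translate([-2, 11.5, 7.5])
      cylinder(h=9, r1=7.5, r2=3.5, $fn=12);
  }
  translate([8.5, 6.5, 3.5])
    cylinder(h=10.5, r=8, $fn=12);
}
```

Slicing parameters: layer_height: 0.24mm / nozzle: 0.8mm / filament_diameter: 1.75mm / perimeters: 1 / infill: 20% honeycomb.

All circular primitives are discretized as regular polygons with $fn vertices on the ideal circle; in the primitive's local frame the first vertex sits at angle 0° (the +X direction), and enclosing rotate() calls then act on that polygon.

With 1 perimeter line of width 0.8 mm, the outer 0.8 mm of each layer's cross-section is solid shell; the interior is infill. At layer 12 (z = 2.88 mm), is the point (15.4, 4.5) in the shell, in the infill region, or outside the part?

At z = 2.88 mm: the cube (footprint 26.5×8.5) is included at this height; the cone at (-2, 11.5) is not intersected at this z (z outside [7.5, 16.5]); Taking the union: only the 26.5×8.5 cube is present, so the union is just that shape — 1 connected region; the cylinder at (8.5, 6.5) is absent (z outside [3.5, 14]); Combining (union): only the result so far is present, so the union is just that shape — 1 connected region. Overall, the cross-section is a single solid region. The nearest boundary edge runs (26.50, 8.50)→(0.00, 8.50); distance from the point to it = 4.00 mm. The point is inside the cross-section and 4.00 mm from the nearest boundary — more than the 0.8 mm shell width (1 × 0.8), so it's in the infill interior.

infill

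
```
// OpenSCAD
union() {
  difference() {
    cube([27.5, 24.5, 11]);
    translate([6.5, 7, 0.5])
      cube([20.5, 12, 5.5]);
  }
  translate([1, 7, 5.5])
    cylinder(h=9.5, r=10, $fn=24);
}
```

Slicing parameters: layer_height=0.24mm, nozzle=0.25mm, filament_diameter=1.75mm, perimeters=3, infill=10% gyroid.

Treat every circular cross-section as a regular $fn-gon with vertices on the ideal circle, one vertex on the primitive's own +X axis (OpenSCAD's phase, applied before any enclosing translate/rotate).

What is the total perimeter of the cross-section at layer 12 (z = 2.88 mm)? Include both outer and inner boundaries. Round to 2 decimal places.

At z = 2.88 mm: the cube is present — its section is the full 27.5×24.5 rectangle (perimeter 104.00 mm); the cube at (6.5, 7) (footprint 20.5×12) is included at this height (perimeter 65.00 mm); Taking the first minus the rest: starting from the 27.5×24.5 cube, the 20.5×12 cube at (6.5, 7) lies wholly inside it (removes its full 246.00 mm² and its 65.00 mm outline becomes a hole wall) — boundary (outer + 1 inner loop) = 169.00 mm; the cylinder at (1, 7) is not intersected at this z (z outside [5.5, 15]); Combining (union): only the result so far is present, so the union is just that shape — boundary (outer + 1 inner loop) = 169.00 mm. Overall, the cross-section is one region with 1 hole. Total boundary length (outer + inner) = 169.00 mm.

169.00 mm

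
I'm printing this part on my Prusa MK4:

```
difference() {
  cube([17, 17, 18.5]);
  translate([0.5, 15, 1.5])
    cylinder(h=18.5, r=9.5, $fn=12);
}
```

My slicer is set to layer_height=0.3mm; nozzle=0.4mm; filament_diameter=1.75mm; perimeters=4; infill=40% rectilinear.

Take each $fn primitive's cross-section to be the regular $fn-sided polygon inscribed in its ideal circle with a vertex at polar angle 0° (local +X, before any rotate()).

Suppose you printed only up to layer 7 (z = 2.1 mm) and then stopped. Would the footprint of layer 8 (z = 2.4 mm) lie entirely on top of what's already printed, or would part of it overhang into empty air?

entirely on top

Compare the two slices. At z = 2.1: the 17×17 cube contributes its full rectangle (area 289.00 mm²); the r=9.5 cylinder at (0.5, 15) gives a regular 12-gon of circumradius 9.5 (constant along its height) (area = (12/2)·9.500²·sin(360°/12) = 270.75 mm²); Taking the first minus the rest: starting from the 17×17 cube (289.00 mm²), the r=9.5 cylinder at (0.5, 15) partially overlaps it — only the 91.87 mm² overlap (of its 270.75 mm²) is removed, clipping the outline — area = 197.13 mm². At z = 2.4: the cube (footprint 17×17) is included at this height (area 289.00 mm²); the r=9.5 cylinder at (0.5, 15) gives a regular 12-gon of circumradius 9.5 (constant along its height) (area = (12/2)·9.500²·sin(360°/12) = 270.75 mm²); Taking the first minus the rest: starting from the 17×17 cube (289.00 mm²), the r=9.5 cylinder at (0.5, 15) partially overlaps it — only the 91.87 mm² overlap (of its 270.75 mm²) is removed, clipping the outline — area = 197.13 mm². Checking containment: the cross-section at z = 2.4 is a subset of the cross-section at z = 2.1.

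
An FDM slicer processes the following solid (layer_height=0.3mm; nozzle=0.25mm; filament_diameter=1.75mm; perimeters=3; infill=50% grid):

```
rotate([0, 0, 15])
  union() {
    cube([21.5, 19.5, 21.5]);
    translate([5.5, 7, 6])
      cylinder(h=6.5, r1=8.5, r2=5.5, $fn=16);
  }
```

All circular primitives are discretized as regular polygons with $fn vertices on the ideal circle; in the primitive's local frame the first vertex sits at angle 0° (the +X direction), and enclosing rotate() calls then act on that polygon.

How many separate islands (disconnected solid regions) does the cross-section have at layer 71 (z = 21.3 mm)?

At z = 21.3 mm: the 21.5×19.5 cube contributes its full rectangle; the cone at (5.5, 7) does not reach this height (z outside [6, 12.5]); Merging all regions: only the 21.5×19.5 cube is present, so the union is just that shape — 1 connected region; (rotated 15° about Z; rotation is an isometry so areas/perimeters/island counts are preserved). Overall, the cross-section is a single solid region. Island count = 1.

1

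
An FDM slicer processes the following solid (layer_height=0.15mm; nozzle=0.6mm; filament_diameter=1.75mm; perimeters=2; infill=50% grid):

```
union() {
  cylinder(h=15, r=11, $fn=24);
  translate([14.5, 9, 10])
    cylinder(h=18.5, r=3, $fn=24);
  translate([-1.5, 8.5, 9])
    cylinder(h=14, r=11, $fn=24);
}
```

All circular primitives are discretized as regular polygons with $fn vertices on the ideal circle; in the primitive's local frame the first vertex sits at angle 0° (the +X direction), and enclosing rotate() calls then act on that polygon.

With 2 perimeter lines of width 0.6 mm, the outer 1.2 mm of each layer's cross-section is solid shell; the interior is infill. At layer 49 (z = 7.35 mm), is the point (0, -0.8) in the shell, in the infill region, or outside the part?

At z = 7.35 mm: the cylinder: section is a regular 24-gon, circumradius r=11; the cylinder at (14.5, 9) is absent (z outside [10, 28.5]); the cylinder at (-1.5, 8.5) is absent (z outside [9, 23]); Merging all regions: only the r=11 cylinder is present, so the union is just that shape — 1 connected region. Overall, the cross-section is a single solid region. The nearest boundary edge runs (-2.85, -10.63)→(-0.00, -11.00); distance from the point to it = 10.11 mm. The point is inside the cross-section and 10.11 mm from the nearest boundary — more than the 1.2 mm shell width (2 × 0.6), so it's in the infill interior.

infill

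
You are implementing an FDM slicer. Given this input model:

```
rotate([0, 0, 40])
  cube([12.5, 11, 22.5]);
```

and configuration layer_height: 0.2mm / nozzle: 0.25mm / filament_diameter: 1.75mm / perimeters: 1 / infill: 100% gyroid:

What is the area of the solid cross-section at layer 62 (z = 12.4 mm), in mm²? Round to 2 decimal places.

At z = 12.4 mm: the cube is present — its section is the full 12.5×11 rectangle (area 137.50 mm²); (whole slice rotated 40° about Z — lengths, areas and connectivity unchanged). Overall, the cross-section is a single solid region. Net area = 137.50 mm².

137.50 mm²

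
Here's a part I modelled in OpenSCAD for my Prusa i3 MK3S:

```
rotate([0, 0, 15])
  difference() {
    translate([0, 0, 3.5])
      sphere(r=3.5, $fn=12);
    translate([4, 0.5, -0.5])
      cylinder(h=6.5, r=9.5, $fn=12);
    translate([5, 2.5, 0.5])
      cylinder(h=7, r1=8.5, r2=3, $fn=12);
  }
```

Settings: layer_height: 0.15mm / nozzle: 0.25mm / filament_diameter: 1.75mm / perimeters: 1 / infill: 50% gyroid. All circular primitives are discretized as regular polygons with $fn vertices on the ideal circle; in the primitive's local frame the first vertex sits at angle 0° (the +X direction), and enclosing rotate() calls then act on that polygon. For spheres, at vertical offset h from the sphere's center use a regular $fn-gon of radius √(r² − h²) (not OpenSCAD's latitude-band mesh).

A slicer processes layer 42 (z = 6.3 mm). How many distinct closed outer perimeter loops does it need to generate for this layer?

1

At z = 6.3 mm: the r=3.5 sphere contributes a regular 12-gon of circumradius √(3.5²−2.8²) = 2.100; the cylinder at (4, 0.5) is absent (z outside [-0.5, 6]); the cone at (5, 2.5): at t=0.829 of its height the radius interpolates to r₁+(r₂−r₁)t = 3.943, giving a regular 12-gon of that circumradius; After the difference (first − rest): starting from the r=3.5 sphere, the cone at (5, 2.5) partially overlaps it — only the 0.38 mm² overlap (of its 46.64 mm²) is removed, clipping the outline — 1 connected region; (rotated 15° about Z; rotation is an isometry so areas/perimeters/island counts are preserved). The result has 1 disconnected region.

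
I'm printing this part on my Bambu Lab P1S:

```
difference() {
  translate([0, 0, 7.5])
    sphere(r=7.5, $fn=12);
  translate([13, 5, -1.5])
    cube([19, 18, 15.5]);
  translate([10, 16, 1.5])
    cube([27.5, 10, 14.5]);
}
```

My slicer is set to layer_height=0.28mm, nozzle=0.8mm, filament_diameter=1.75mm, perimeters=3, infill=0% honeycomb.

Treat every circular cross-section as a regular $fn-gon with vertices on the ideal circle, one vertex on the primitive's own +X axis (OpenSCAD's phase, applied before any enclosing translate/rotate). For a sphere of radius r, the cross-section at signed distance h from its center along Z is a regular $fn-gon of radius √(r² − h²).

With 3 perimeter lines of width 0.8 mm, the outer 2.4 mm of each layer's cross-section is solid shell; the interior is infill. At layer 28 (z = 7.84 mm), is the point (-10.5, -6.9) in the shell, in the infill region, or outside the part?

outside

At z = 7.84 mm: the sphere: section is a regular 12-gon, circumradius = √(r²−h²) = √(7.5²−0.34²) = 7.492; the cube at (13, 5) (footprint 19×18) is included at this height; the cube at (10, 16) is present — its section is the full 27.5×10 rectangle; After the difference (first − rest): starting from the r=7.5 sphere, the 19×18 cube at (13, 5) misses the remaining region (no effect); the 27.5×10 cube at (10, 16) misses the remaining region (no effect) — 1 connected region. Overall, the cross-section is a single solid region. The nearest boundary edge runs (-3.75, -6.49)→(-6.49, -3.75); distance from the point to it = 5.10 mm. The point is not inside any of the regions above, so it lies outside the cross-section (5.10 mm from the nearest boundary).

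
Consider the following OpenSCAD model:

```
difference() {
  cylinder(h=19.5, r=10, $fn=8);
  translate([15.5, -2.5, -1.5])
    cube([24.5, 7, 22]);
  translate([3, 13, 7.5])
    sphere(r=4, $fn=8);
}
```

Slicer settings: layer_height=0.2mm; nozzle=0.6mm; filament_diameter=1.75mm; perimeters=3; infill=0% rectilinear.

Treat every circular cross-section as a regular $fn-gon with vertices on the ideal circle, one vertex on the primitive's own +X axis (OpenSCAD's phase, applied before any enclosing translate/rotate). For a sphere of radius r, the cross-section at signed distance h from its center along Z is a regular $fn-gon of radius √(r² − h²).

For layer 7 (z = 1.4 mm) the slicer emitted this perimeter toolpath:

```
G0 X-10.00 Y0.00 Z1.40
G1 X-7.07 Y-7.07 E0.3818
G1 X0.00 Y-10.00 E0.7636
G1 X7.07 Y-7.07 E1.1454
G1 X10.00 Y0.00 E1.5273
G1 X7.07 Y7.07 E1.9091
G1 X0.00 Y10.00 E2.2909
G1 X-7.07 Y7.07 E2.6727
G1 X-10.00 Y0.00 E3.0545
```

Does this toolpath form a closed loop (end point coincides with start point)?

Start point (G0): (-10.00, 0.00). End point (last G1): the path returns to the start — closed.

yes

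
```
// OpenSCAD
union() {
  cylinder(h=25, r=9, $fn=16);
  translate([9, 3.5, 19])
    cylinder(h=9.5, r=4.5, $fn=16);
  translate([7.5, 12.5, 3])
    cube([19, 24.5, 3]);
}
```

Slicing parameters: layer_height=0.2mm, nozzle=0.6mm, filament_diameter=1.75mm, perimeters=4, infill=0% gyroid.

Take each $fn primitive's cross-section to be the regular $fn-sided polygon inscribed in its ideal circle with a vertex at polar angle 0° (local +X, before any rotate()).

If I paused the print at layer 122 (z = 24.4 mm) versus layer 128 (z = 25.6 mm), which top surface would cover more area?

layer 122 (z = 24.4 mm)

Layer 122 (z = 24.4): the r=9 cylinder gives a regular 16-gon of circumradius 9 (constant along its height) (area = (16/2)·9.000²·sin(360°/16) = 247.98 mm²); the r=4.5 cylinder at (9, 3.5) contributes a regular 16-gon of circumradius 4.5 (area = (16/2)·4.500²·sin(360°/16) = 61.99 mm²); the cube at (7.5, 12.5) is absent (z outside [3, 6]); Taking the union: the regions partially overlap — summed areas 309.97 mm² minus the doubly-counted overlap 21.27 mm² gives 288.70 mm² — area = 288.70 mm². So its area = 288.70 mm². Layer 128 (z = 25.6): the cylinder is absent (z outside [0, 25]); the r=4.5 cylinder at (9, 3.5) contributes a regular 16-gon of circumradius 4.5 (area = (16/2)·4.500²·sin(360°/16) = 61.99 mm²); the cube at (7.5, 12.5) is not intersected at this z (z outside [3, 6]); Combining (union): only the r=4.5 cylinder at (9, 3.5) is present, so the union is just that shape — area = 61.99 mm². So its area = 61.99 mm². Layer 122 is larger (288.70 vs 61.99 mm²).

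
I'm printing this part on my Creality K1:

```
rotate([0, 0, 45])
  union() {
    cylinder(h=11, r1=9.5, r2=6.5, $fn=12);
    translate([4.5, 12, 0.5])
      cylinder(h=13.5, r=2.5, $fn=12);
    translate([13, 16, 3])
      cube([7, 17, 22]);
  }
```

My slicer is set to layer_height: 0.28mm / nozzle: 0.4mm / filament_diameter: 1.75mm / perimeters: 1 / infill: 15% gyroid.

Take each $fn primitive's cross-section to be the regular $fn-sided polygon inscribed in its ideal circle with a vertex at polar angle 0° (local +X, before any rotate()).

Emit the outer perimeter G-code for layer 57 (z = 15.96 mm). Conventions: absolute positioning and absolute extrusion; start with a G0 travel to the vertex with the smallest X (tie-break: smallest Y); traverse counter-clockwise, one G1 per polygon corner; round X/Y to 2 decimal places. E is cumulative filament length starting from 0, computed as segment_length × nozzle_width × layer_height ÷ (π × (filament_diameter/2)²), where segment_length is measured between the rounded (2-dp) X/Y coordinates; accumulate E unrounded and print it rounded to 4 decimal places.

At z = 15.96 mm: the cone is not intersected at this z (z outside [0, 11]); the cylinder at (4.5, 12) is absent (z outside [0.5, 14]); the 7×17 cube at (13, 16) contributes its full rectangle; Merging all regions: only the 7×17 cube at (13, 16) is present, so the union is just that shape — 1 connected region; (whole slice rotated 45° about Z — lengths, areas and connectivity unchanged). The outline is a single polygon with 4 vertices. Extrusion per mm of travel: 0.4 × 0.28 / (π × 0.875²) = 0.046564. Accumulating E over each segment gives final E = 2.2350.

G0 X-14.14 Y32.53 Z15.96
G1 X-2.12 Y20.51 E0.7915
G1 X2.83 Y25.46 E1.1175
G1 X-9.19 Y37.48 E1.9090
G1 X-14.14 Y32.53 E2.2350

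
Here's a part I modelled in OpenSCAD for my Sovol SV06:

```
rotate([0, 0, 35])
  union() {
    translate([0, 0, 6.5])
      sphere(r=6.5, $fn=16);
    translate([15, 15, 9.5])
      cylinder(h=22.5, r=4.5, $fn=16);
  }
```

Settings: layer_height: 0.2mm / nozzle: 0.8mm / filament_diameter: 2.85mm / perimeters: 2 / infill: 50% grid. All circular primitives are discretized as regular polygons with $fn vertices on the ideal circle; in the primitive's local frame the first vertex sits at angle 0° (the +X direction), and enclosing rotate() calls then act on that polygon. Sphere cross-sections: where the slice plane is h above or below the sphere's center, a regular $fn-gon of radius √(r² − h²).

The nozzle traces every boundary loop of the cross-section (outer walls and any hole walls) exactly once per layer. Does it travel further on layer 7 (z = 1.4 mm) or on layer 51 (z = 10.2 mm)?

layer 51 (z = 10.2 mm)

Layer 7 (z = 1.4): the sphere: section is a regular 16-gon, circumradius = √(r²−h²) = √(6.5²−5.1²) = 4.030 (perimeter = 2·16·4.030·sin(180°/16) = 25.16 mm); the cylinder at (15, 15) is not intersected at this z (z outside [9.5, 32]); Merging all regions: only the r=6.5 sphere is present, so the union is just that shape — boundary = 25.16 mm; (rotated 35° about Z; rotation is an isometry so areas/perimeters/island counts are preserved). So its perimeter = 25.16 mm. Layer 51 (z = 10.2): the r=6.5 sphere contributes a regular 16-gon of circumradius √(6.5²−3.7²) = 5.344 (perimeter = 2·16·5.344·sin(180°/16) = 33.36 mm); the r=4.5 cylinder at (15, 15) gives a regular 16-gon of circumradius 4.5 (constant along its height) (perimeter = 2·16·4.500·sin(180°/16) = 28.09 mm); Merging all regions: the 2 present regions are separate (no shared area or edge), so areas and boundary lengths simply add and each stays a separate island — boundary = 61.46 mm; (rotated 35° about Z; rotation is an isometry so areas/perimeters/island counts are preserved). So its perimeter = 61.46 mm. Layer 51 is larger (61.46 vs 25.16 mm).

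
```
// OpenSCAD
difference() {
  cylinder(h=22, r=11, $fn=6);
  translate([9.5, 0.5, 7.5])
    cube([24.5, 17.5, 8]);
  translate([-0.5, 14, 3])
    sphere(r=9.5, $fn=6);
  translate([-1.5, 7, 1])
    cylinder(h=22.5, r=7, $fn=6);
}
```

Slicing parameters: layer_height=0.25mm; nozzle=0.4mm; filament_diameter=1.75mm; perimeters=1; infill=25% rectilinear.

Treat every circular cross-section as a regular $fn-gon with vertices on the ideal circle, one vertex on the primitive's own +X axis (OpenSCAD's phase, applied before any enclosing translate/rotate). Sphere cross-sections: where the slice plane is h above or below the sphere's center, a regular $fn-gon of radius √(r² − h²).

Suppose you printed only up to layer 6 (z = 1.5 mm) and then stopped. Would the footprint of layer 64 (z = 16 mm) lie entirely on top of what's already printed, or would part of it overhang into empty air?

Compare the two slices. At z = 1.5: the r=11 cylinder contributes a regular 6-gon of circumradius 11 (area = (6/2)·11.000²·sin(360°/6) = 314.37 mm²); the cube at (9.5, 0.5) is absent (z outside [7.5, 15.5]); the sphere at (-0.5, 14): section is a regular 6-gon, circumradius = √(r²−h²) = √(9.5²−1.5²) = 9.381 (area = (6/2)·9.381²·sin(360°/6) = 228.63 mm²); the r=7 cylinder at (-1.5, 7) gives a regular 6-gon of circumradius 7 (constant along its height) (area = (6/2)·7.000²·sin(360°/6) = 127.31 mm²); After the difference (first − rest): starting from the r=11 cylinder (314.37 mm²), the r=9.5 sphere at (-0.5, 14) partially overlaps it — only the 40.26 mm² overlap (of its 228.63 mm²) is removed, clipping the outline; the r=7 cylinder at (-1.5, 7) partially overlaps it — only the 52.08 mm² overlap (of its 127.31 mm²) is removed, clipping the outline — area = 222.03 mm². At z = 16: the r=11 cylinder gives a regular 6-gon of circumradius 11 (constant along its height) (area = (6/2)·11.000²·sin(360°/6) = 314.37 mm²); the cube at (9.5, 0.5) is absent (z outside [7.5, 15.5]); the sphere at (-0.5, 14) is not intersected at this z (|z−center|=13.000 > r=9.5); the r=7 cylinder at (-1.5, 7) gives a regular 6-gon of circumradius 7 (constant along its height) (area = (6/2)·7.000²·sin(360°/6) = 127.31 mm²); Subtracting the remaining from the first: starting from the r=11 cylinder (314.37 mm²), the r=7 cylinder at (-1.5, 7) partially overlaps it — only the 90.41 mm² overlap (of its 127.31 mm²) is removed, clipping the outline — area = 223.95 mm². Checking containment: at z = 16 the cross-section extends beyond the z = 1.5 cross-section by about 1.93 mm².

part overhangs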